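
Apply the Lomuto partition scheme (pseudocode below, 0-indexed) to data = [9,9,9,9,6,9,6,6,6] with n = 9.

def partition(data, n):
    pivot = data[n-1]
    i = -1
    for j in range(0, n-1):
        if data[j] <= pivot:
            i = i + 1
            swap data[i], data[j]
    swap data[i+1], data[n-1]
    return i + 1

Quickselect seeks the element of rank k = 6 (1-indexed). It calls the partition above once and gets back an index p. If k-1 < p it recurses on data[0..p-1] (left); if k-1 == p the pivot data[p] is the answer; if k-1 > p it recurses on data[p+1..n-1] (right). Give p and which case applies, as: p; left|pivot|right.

3; right

pivot=6, i=-1
j=0: 9>6, skip
j=1: 9>6, skip
j=2: 9>6, skip
j=3: 9>6, skip
j=4: 6≤6, i=0, swap(0,4) ⇒ [6,9,9,9,9,9,6,6,6]
j=5: 9>6, skip
j=6: 6≤6, i=1, swap(1,6) ⇒ [6,6,9,9,9,9,9,6,6]
j=7: 6≤6, i=2, swap(2,7) ⇒ [6,6,6,9,9,9,9,9,6]
swap(3,8) ⇒ [6,6,6,6,9,9,9,9,9]; return 3
p = 3; k-1 = 5 > 3 ⇒ right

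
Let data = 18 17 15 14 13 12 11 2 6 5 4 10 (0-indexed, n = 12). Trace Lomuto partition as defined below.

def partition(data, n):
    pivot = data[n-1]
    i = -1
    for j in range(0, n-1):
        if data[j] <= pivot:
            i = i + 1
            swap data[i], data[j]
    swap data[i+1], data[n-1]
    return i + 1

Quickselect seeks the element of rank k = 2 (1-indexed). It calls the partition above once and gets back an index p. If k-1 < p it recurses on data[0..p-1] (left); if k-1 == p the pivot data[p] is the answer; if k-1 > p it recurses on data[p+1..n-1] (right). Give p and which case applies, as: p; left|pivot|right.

pivot=10, i=-1
j=0: 18>10, skip
j=1: 17>10, skip
j=2: 15>10, skip
j=3: 14>10, skip
j=4: 13>10, skip
j=5: 12>10, skip
j=6: 11>10, skip
j=7: 2≤10, i=0, swap(0,7) ⇒ 2 17 15 14 13 12 11 18 6 5 4 10
j=8: 6≤10, i=1, swap(1,8) ⇒ 2 6 15 14 13 12 11 18 17 5 4 10
j=9: 5≤10, i=2, swap(2,9) ⇒ 2 6 5 14 13 12 11 18 17 15 4 10
j=10: 4≤10, i=3, swap(3,10) ⇒ 2 6 5 4 13 12 11 18 17 15 14 10
swap(4,11) ⇒ 2 6 5 4 10 12 11 18 17 15 14 13; return 4
p = 4; k-1 = 1 < 4 ⇒ left

4; left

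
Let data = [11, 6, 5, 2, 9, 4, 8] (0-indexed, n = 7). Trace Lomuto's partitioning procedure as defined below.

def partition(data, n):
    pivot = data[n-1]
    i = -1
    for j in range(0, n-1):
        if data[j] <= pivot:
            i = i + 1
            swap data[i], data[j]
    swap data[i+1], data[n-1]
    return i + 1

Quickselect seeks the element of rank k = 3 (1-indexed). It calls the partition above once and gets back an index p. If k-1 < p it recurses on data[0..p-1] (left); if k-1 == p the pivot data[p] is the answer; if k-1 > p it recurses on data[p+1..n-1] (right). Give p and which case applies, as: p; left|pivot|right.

pivot = data[6] = 8; i = -1
j=0: data[0]=11 > 8 → no swap
j=1: data[1]=6 ≤ 8 → i=0, swap data[0],data[1] → [6, 11, 5, 2, 9, 4, 8]
j=2: data[2]=5 ≤ 8 → i=1, swap data[1],data[2] → [6, 5, 11, 2, 9, 4, 8]
j=3: data[3]=2 ≤ 8 → i=2, swap data[2],data[3] → [6, 5, 2, 11, 9, 4, 8]
j=4: data[4]=9 > 8 → no swap
j=5: data[5]=4 ≤ 8 → i=3, swap data[3],data[5] → [6, 5, 2, 4, 9, 11, 8]
final swap data[4],data[6] → [6, 5, 2, 4, 8, 11, 9]; return 4
p = 4; k-1 = 2 < 4 ⇒ left

4; left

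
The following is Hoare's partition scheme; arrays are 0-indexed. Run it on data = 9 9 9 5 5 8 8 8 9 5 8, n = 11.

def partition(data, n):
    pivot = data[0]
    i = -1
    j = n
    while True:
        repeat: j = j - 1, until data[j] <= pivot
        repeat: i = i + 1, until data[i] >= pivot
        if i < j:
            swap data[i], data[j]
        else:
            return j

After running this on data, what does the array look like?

pivot = data[0] = 9; i = -1, j = 11
j→10 (data[10]=8≤9), i→0 (data[0]=9≥9); i<j, swap → 8 9 9 5 5 8 8 8 9 5 9
j→9 (data[9]=5≤9), i→1 (data[1]=9≥9); i<j, swap → 8 5 9 5 5 8 8 8 9 9 9
j→8 (data[8]=9≤9), i→2 (data[2]=9≥9); i<j, swap → 8 5 9 5 5 8 8 8 9 9 9
j→7, i→8; i≥j, return j=7. data = 8 5 9 5 5 8 8 8 9 9 9

8 5 9 5 5 8 8 8 9 9 9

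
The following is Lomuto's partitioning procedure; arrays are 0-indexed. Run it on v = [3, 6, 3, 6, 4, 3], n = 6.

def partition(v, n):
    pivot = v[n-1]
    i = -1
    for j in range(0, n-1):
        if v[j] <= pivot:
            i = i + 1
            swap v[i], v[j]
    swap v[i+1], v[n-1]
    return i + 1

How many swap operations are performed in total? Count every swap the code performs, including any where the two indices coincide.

3

pivot = v[5] = 3; i = -1
j=0: v[0]=3 ≤ 3 → i=0, swap v[0],v[0] (no change) → [3, 6, 3, 6, 4, 3]
j=1: v[1]=6 > 3 → no swap
j=2: v[2]=3 ≤ 3 → i=1, swap v[1],v[2] → [3, 3, 6, 6, 4, 3]
j=3: v[3]=6 > 3 → no swap
j=4: v[4]=4 > 3 → no swap
final swap v[2],v[5] → [3, 3, 3, 6, 4, 6]; return 2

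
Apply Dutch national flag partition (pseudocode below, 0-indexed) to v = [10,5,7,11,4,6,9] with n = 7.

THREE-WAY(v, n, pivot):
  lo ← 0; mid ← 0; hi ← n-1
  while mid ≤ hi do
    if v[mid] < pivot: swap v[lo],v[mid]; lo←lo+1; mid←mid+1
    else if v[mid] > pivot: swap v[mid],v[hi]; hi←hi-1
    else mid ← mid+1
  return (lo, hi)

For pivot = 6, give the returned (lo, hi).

(2, 2)

lo=0 mid=0 hi=6
10>6: swap(0,6), hi=5 ⇒ [9,5,7,11,4,6,10]
9>6: swap(0,5), hi=4 ⇒ [6,5,7,11,4,9,10]
6=6: mid=1
5<6: swap(0,1), lo=1 mid=2 ⇒ [5,6,7,11,4,9,10]
7>6: swap(2,4), hi=3 ⇒ [5,6,4,11,7,9,10]
4<6: swap(1,2), lo=2 mid=3 ⇒ [5,4,6,11,7,9,10]
11>6: swap(3,3), hi=2 ⇒ [5,4,6,11,7,9,10]
done. lo=2 hi=2; v=[5,4,6,11,7,9,10]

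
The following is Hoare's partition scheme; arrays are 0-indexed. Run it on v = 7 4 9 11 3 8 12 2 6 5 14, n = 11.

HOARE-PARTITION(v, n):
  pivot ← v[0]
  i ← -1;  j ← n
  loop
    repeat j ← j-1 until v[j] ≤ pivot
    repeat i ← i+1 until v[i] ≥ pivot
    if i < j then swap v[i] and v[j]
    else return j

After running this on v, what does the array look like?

pivot = v[0] = 7; i = -1, j = 11
j→9 (v[9]=5≤7), i→0 (v[0]=7≥7); i<j, swap → 5 4 9 11 3 8 12 2 6 7 14
j→8 (v[8]=6≤7), i→2 (v[2]=9≥7); i<j, swap → 5 4 6 11 3 8 12 2 9 7 14
j→7 (v[7]=2≤7), i→3 (v[3]=11≥7); i<j, swap → 5 4 6 2 3 8 12 11 9 7 14
j→4, i→5; i≥j, return j=4. v = 5 4 6 2 3 8 12 11 9 7 14

5 4 6 2 3 8 12 11 9 7 14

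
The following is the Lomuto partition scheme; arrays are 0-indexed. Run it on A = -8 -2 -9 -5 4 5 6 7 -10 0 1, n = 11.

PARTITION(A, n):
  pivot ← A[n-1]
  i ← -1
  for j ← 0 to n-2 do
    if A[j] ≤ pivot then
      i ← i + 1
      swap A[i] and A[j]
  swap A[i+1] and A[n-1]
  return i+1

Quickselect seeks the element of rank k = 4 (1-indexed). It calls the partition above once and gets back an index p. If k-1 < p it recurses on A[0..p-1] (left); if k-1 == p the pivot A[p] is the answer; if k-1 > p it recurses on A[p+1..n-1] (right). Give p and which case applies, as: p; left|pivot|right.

6; left

pivot=1, i=-1
j=0: -8≤1, i=0, swap(0,0) ⇒ -8 -2 -9 -5 4 5 6 7 -10 0 1
j=1: -2≤1, i=1, swap(1,1) ⇒ -8 -2 -9 -5 4 5 6 7 -10 0 1
j=2: -9≤1, i=2, swap(2,2) ⇒ -8 -2 -9 -5 4 5 6 7 -10 0 1
j=3: -5≤1, i=3, swap(3,3) ⇒ -8 -2 -9 -5 4 5 6 7 -10 0 1
j=4: 4>1, skip
j=5: 5>1, skip
j=6: 6>1, skip
j=7: 7>1, skip
j=8: -10≤1, i=4, swap(4,8) ⇒ -8 -2 -9 -5 -10 5 6 7 4 0 1
j=9: 0≤1, i=5, swap(5,9) ⇒ -8 -2 -9 -5 -10 0 6 7 4 5 1
swap(6,10) ⇒ -8 -2 -9 -5 -10 0 1 7 4 5 6; return 6
p = 6; k-1 = 3 < 6 ⇒ left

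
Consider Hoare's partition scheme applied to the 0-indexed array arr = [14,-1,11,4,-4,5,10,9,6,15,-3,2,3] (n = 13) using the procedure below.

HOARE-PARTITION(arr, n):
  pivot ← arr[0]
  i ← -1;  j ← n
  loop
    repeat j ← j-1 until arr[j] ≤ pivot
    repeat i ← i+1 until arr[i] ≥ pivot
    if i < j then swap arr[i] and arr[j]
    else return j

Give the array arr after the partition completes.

pivot=14
j stops at 12 (3), i stops at 0 (14); swap ⇒ [3,-1,11,4,-4,5,10,9,6,15,-3,2,14]
j stops at 11 (2), i stops at 9 (15); swap ⇒ [3,-1,11,4,-4,5,10,9,6,2,-3,15,14]
j stops at 10, i stops at 11; i≥j ⇒ return 10. arr=[3,-1,11,4,-4,5,10,9,6,2,-3,15,14]

[3,-1,11,4,-4,5,10,9,6,2,-3,15,14]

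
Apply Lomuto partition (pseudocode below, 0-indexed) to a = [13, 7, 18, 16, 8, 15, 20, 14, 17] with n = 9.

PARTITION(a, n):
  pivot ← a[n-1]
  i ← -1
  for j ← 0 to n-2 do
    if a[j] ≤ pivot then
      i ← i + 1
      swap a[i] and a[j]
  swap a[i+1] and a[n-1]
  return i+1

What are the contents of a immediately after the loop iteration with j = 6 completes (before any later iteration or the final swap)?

pivot = a[8] = 17; i = -1
j=0: a[0]=13 ≤ 17 → i=0, swap a[0],a[0] (no change) → [13, 7, 18, 16, 8, 15, 20, 14, 17]
j=1: a[1]=7 ≤ 17 → i=1, swap a[1],a[1] (no change) → [13, 7, 18, 16, 8, 15, 20, 14, 17]
j=2: a[2]=18 > 17 → no swap
j=3: a[3]=16 ≤ 17 → i=2, swap a[2],a[3] → [13, 7, 16, 18, 8, 15, 20, 14, 17]
j=4: a[4]=8 ≤ 17 → i=3, swap a[3],a[4] → [13, 7, 16, 8, 18, 15, 20, 14, 17]
j=5: a[5]=15 ≤ 17 → i=4, swap a[4],a[5] → [13, 7, 16, 8, 15, 18, 20, 14, 17]
j=6: a[6]=20 > 17 → no swap
(after j=6) a = [13, 7, 16, 8, 15, 18, 20, 14, 17]

[13, 7, 16, 8, 15, 18, 20, 14, 17]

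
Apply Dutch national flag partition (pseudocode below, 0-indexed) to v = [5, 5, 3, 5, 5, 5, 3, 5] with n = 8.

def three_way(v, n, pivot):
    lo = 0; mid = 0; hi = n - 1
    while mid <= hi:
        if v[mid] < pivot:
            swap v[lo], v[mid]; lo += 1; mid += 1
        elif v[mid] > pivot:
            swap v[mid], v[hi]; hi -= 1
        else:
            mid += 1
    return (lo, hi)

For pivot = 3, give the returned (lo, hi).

(0, 1)

lo=0 mid=0 hi=7
5>3: swap(0,7), hi=6 ⇒ [5, 5, 3, 5, 5, 5, 3, 5]
5>3: swap(0,6), hi=5 ⇒ [3, 5, 3, 5, 5, 5, 5, 5]
3=3: mid=1
5>3: swap(1,5), hi=4 ⇒ [3, 5, 3, 5, 5, 5, 5, 5]
5>3: swap(1,4), hi=3 ⇒ [3, 5, 3, 5, 5, 5, 5, 5]
5>3: swap(1,3), hi=2 ⇒ [3, 5, 3, 5, 5, 5, 5, 5]
5>3: swap(1,2), hi=1 ⇒ [3, 3, 5, 5, 5, 5, 5, 5]
3=3: mid=2
done. lo=0 hi=1; v=[3, 3, 5, 5, 5, 5, 5, 5]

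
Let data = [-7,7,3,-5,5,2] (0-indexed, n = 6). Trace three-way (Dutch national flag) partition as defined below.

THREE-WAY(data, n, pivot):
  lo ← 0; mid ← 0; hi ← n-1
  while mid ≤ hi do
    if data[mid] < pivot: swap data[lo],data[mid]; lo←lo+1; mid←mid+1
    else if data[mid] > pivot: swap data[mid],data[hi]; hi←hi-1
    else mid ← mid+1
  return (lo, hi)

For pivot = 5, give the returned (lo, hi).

pivot = 5; lo=0, mid=0, hi=5
data[mid]=-7<5: swap data[0],data[0]; lo=1,mid=1 → [-7,7,3,-5,5,2]
data[mid]=7>5: swap data[1],data[5]; hi=4 → [-7,2,3,-5,5,7]
data[mid]=2<5: swap data[1],data[1]; lo=2,mid=2 → [-7,2,3,-5,5,7]
data[mid]=3<5: swap data[2],data[2]; lo=3,mid=3 → [-7,2,3,-5,5,7]
data[mid]=-5<5: swap data[3],data[3]; lo=4,mid=4 → [-7,2,3,-5,5,7]
data[mid]=5=5: mid=5
end: lo=4, hi=4; data = [-7,2,3,-5,5,7]

(4, 4)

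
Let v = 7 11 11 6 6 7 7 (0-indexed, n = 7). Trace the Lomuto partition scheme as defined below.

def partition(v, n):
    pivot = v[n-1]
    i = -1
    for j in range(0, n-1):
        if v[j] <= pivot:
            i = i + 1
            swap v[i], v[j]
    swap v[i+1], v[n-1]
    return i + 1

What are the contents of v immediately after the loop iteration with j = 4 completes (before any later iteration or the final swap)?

pivot=7, i=-1
j=0: 7≤7, i=0, swap(0,0) ⇒ 7 11 11 6 6 7 7
j=1: 11>7, skip
j=2: 11>7, skip
j=3: 6≤7, i=1, swap(1,3) ⇒ 7 6 11 11 6 7 7
j=4: 6≤7, i=2, swap(2,4) ⇒ 7 6 6 11 11 7 7
(after j=4) v = 7 6 6 11 11 7 7

7 6 6 11 11 7 7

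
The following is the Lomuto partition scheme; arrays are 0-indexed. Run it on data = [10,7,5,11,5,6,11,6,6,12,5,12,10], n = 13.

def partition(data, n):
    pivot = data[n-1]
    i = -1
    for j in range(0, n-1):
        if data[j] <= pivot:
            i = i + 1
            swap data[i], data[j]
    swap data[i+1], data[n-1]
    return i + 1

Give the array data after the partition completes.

pivot=10, i=-1
j=0: 10≤10, i=0, swap(0,0) ⇒ [10,7,5,11,5,6,11,6,6,12,5,12,10]
j=1: 7≤10, i=1, swap(1,1) ⇒ [10,7,5,11,5,6,11,6,6,12,5,12,10]
j=2: 5≤10, i=2, swap(2,2) ⇒ [10,7,5,11,5,6,11,6,6,12,5,12,10]
j=3: 11>10, skip
j=4: 5≤10, i=3, swap(3,4) ⇒ [10,7,5,5,11,6,11,6,6,12,5,12,10]
j=5: 6≤10, i=4, swap(4,5) ⇒ [10,7,5,5,6,11,11,6,6,12,5,12,10]
j=6: 11>10, skip
j=7: 6≤10, i=5, swap(5,7) ⇒ [10,7,5,5,6,6,11,11,6,12,5,12,10]
j=8: 6≤10, i=6, swap(6,8) ⇒ [10,7,5,5,6,6,6,11,11,12,5,12,10]
j=9: 12>10, skip
j=10: 5≤10, i=7, swap(7,10) ⇒ [10,7,5,5,6,6,6,5,11,12,11,12,10]
j=11: 12>10, skip
swap(8,12) ⇒ [10,7,5,5,6,6,6,5,10,12,11,12,11]; return 8

[10,7,5,5,6,6,6,5,10,12,11,12,11]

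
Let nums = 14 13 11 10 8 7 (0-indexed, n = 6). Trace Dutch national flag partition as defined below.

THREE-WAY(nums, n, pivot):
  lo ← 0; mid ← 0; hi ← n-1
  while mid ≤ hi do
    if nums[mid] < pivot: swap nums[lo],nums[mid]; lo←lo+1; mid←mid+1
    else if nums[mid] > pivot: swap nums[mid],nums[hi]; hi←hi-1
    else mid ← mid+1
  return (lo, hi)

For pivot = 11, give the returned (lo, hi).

(3, 3)

pivot = 11; lo=0, mid=0, hi=5
nums[mid]=14>11: swap nums[0],nums[5]; hi=4 → 7 13 11 10 8 14
nums[mid]=7<11: swap nums[0],nums[0]; lo=1,mid=1 → 7 13 11 10 8 14
nums[mid]=13>11: swap nums[1],nums[4]; hi=3 → 7 8 11 10 13 14
nums[mid]=8<11: swap nums[1],nums[1]; lo=2,mid=2 → 7 8 11 10 13 14
nums[mid]=11=11: mid=3
nums[mid]=10<11: swap nums[2],nums[3]; lo=3,mid=4 → 7 8 10 11 13 14
end: lo=3, hi=3; nums = 7 8 10 11 13 14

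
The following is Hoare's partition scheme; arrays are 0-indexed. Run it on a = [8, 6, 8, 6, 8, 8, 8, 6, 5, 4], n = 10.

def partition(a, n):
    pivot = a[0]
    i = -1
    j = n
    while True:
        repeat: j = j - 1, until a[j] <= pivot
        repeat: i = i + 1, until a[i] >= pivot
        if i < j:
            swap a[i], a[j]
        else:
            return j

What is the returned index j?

5

pivot = a[0] = 8; i = -1, j = 10
j→9 (a[9]=4≤8), i→0 (a[0]=8≥8); i<j, swap → [4, 6, 8, 6, 8, 8, 8, 6, 5, 8]
j→8 (a[8]=5≤8), i→2 (a[2]=8≥8); i<j, swap → [4, 6, 5, 6, 8, 8, 8, 6, 8, 8]
j→7 (a[7]=6≤8), i→4 (a[4]=8≥8); i<j, swap → [4, 6, 5, 6, 6, 8, 8, 8, 8, 8]
j→6 (a[6]=8≤8), i→5 (a[5]=8≥8); i<j, swap → [4, 6, 5, 6, 6, 8, 8, 8, 8, 8]
j→5, i→6; i≥j, return j=5. a = [4, 6, 5, 6, 6, 8, 8, 8, 8, 8]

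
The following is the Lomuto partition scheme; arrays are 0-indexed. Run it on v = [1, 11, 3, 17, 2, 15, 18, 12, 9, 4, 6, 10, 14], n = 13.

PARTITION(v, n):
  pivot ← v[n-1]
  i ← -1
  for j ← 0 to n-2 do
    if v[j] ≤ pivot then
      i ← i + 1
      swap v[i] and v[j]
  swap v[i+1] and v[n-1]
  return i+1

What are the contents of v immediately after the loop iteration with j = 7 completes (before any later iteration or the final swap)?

[1, 11, 3, 2, 12, 15, 18, 17, 9, 4, 6, 10, 14]

pivot = v[12] = 14; i = -1
j=0: v[0]=1 ≤ 14 → i=0, swap v[0],v[0] (no change) → [1, 11, 3, 17, 2, 15, 18, 12, 9, 4, 6, 10, 14]
j=1: v[1]=11 ≤ 14 → i=1, swap v[1],v[1] (no change) → [1, 11, 3, 17, 2, 15, 18, 12, 9, 4, 6, 10, 14]
j=2: v[2]=3 ≤ 14 → i=2, swap v[2],v[2] (no change) → [1, 11, 3, 17, 2, 15, 18, 12, 9, 4, 6, 10, 14]
j=3: v[3]=17 > 14 → no swap
j=4: v[4]=2 ≤ 14 → i=3, swap v[3],v[4] → [1, 11, 3, 2, 17, 15, 18, 12, 9, 4, 6, 10, 14]
j=5: v[5]=15 > 14 → no swap
j=6: v[6]=18 > 14 → no swap
j=7: v[7]=12 ≤ 14 → i=4, swap v[4],v[7] → [1, 11, 3, 2, 12, 15, 18, 17, 9, 4, 6, 10, 14]
(after j=7) v = [1, 11, 3, 2, 12, 15, 18, 17, 9, 4, 6, 10, 14]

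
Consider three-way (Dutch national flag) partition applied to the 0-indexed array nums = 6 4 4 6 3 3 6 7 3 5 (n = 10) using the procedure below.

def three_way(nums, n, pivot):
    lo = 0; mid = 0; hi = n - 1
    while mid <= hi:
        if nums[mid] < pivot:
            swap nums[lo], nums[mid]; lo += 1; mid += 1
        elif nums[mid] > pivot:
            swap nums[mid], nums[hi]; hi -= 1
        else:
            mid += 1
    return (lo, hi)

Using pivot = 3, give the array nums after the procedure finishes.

3 3 3 6 4 6 7 4 5 6

lo=0 mid=0 hi=9
6>3: swap(0,9), hi=8 ⇒ 5 4 4 6 3 3 6 7 3 6
5>3: swap(0,8), hi=7 ⇒ 3 4 4 6 3 3 6 7 5 6
3=3: mid=1
4>3: swap(1,7), hi=6 ⇒ 3 7 4 6 3 3 6 4 5 6
7>3: swap(1,6), hi=5 ⇒ 3 6 4 6 3 3 7 4 5 6
6>3: swap(1,5), hi=4 ⇒ 3 3 4 6 3 6 7 4 5 6
3=3: mid=2
4>3: swap(2,4), hi=3 ⇒ 3 3 3 6 4 6 7 4 5 6
3=3: mid=3
6>3: swap(3,3), hi=2 ⇒ 3 3 3 6 4 6 7 4 5 6
done. lo=0 hi=2; nums=3 3 3 6 4 6 7 4 5 6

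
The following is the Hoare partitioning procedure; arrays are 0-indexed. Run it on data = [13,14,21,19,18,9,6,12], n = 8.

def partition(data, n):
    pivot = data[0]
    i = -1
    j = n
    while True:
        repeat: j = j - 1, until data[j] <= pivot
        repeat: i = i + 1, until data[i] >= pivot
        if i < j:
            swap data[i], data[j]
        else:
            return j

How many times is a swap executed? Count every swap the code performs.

pivot = data[0] = 13; i = -1, j = 8
j→7 (data[7]=12≤13), i→0 (data[0]=13≥13); i<j, swap → [12,14,21,19,18,9,6,13]
j→6 (data[6]=6≤13), i→1 (data[1]=14≥13); i<j, swap → [12,6,21,19,18,9,14,13]
j→5 (data[5]=9≤13), i→2 (data[2]=21≥13); i<j, swap → [12,6,9,19,18,21,14,13]
j→2, i→3; i≥j, return j=2. data = [12,6,9,19,18,21,14,13]

3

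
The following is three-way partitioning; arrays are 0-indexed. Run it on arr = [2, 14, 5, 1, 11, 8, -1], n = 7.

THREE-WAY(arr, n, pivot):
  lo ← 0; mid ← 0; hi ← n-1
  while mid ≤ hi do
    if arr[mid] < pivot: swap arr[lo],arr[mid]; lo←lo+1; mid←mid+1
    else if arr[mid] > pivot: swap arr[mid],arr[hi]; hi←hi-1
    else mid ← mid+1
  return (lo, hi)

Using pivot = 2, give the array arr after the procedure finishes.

pivot = 2; lo=0, mid=0, hi=6
arr[mid]=2=2: mid=1
arr[mid]=14>2: swap arr[1],arr[6]; hi=5 → [2, -1, 5, 1, 11, 8, 14]
arr[mid]=-1<2: swap arr[0],arr[1]; lo=1,mid=2 → [-1, 2, 5, 1, 11, 8, 14]
arr[mid]=5>2: swap arr[2],arr[5]; hi=4 → [-1, 2, 8, 1, 11, 5, 14]
arr[mid]=8>2: swap arr[2],arr[4]; hi=3 → [-1, 2, 11, 1, 8, 5, 14]
arr[mid]=11>2: swap arr[2],arr[3]; hi=2 → [-1, 2, 1, 11, 8, 5, 14]
arr[mid]=1<2: swap arr[1],arr[2]; lo=2,mid=3 → [-1, 1, 2, 11, 8, 5, 14]
end: lo=2, hi=2; arr = [-1, 1, 2, 11, 8, 5, 14]

[-1, 1, 2, 11, 8, 5, 14]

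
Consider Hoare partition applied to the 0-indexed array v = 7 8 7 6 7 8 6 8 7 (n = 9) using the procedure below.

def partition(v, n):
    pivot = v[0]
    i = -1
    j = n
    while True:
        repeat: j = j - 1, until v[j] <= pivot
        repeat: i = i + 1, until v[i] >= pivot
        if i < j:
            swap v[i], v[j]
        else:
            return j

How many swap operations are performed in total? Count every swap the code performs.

pivot=7
j stops at 8 (7), i stops at 0 (7); swap ⇒ 7 8 7 6 7 8 6 8 7
j stops at 6 (6), i stops at 1 (8); swap ⇒ 7 6 7 6 7 8 8 8 7
j stops at 4 (7), i stops at 2 (7); swap ⇒ 7 6 7 6 7 8 8 8 7
j stops at 3, i stops at 4; i≥j ⇒ return 3. v=7 6 7 6 7 8 8 8 7

3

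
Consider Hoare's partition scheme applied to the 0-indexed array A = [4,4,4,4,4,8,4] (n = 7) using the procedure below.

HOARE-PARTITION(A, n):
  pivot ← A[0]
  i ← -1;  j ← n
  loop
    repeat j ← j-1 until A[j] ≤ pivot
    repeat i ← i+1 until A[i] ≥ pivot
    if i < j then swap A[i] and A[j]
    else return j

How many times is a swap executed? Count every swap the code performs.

3

pivot=4
j stops at 6 (4), i stops at 0 (4); swap ⇒ [4,4,4,4,4,8,4]
j stops at 4 (4), i stops at 1 (4); swap ⇒ [4,4,4,4,4,8,4]
j stops at 3 (4), i stops at 2 (4); swap ⇒ [4,4,4,4,4,8,4]
j stops at 2, i stops at 3; i≥j ⇒ return 2. A=[4,4,4,4,4,8,4]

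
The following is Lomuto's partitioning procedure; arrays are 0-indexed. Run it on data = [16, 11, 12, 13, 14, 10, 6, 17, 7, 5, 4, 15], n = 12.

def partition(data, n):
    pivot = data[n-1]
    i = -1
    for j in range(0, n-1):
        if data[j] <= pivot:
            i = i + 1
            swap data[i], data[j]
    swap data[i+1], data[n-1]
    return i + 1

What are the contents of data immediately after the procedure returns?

[11, 12, 13, 14, 10, 6, 7, 5, 4, 15, 16, 17]

pivot=15, i=-1
j=0: 16>15, skip
j=1: 11≤15, i=0, swap(0,1) ⇒ [11, 16, 12, 13, 14, 10, 6, 17, 7, 5, 4, 15]
j=2: 12≤15, i=1, swap(1,2) ⇒ [11, 12, 16, 13, 14, 10, 6, 17, 7, 5, 4, 15]
j=3: 13≤15, i=2, swap(2,3) ⇒ [11, 12, 13, 16, 14, 10, 6, 17, 7, 5, 4, 15]
j=4: 14≤15, i=3, swap(3,4) ⇒ [11, 12, 13, 14, 16, 10, 6, 17, 7, 5, 4, 15]
j=5: 10≤15, i=4, swap(4,5) ⇒ [11, 12, 13, 14, 10, 16, 6, 17, 7, 5, 4, 15]
j=6: 6≤15, i=5, swap(5,6) ⇒ [11, 12, 13, 14, 10, 6, 16, 17, 7, 5, 4, 15]
j=7: 17>15, skip
j=8: 7≤15, i=6, swap(6,8) ⇒ [11, 12, 13, 14, 10, 6, 7, 17, 16, 5, 4, 15]
j=9: 5≤15, i=7, swap(7,9) ⇒ [11, 12, 13, 14, 10, 6, 7, 5, 16, 17, 4, 15]
j=10: 4≤15, i=8, swap(8,10) ⇒ [11, 12, 13, 14, 10, 6, 7, 5, 4, 17, 16, 15]
swap(9,11) ⇒ [11, 12, 13, 14, 10, 6, 7, 5, 4, 15, 16, 17]; return 9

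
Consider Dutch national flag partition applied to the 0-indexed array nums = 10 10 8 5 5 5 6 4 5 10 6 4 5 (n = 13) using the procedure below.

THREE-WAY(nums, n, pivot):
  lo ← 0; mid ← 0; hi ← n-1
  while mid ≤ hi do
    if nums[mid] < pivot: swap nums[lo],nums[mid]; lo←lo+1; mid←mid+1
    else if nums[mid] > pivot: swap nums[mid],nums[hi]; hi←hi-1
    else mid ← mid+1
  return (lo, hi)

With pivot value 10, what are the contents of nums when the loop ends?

8 5 5 5 6 4 5 6 4 5 10 10 10

pivot = 10; lo=0, mid=0, hi=12
nums[mid]=10=10: mid=1
nums[mid]=10=10: mid=2
nums[mid]=8<10: swap nums[0],nums[2]; lo=1,mid=3 → 8 10 10 5 5 5 6 4 5 10 6 4 5
nums[mid]=5<10: swap nums[1],nums[3]; lo=2,mid=4 → 8 5 10 10 5 5 6 4 5 10 6 4 5
nums[mid]=5<10: swap nums[2],nums[4]; lo=3,mid=5 → 8 5 5 10 10 5 6 4 5 10 6 4 5
nums[mid]=5<10: swap nums[3],nums[5]; lo=4,mid=6 → 8 5 5 5 10 10 6 4 5 10 6 4 5
nums[mid]=6<10: swap nums[4],nums[6]; lo=5,mid=7 → 8 5 5 5 6 10 10 4 5 10 6 4 5
nums[mid]=4<10: swap nums[5],nums[7]; lo=6,mid=8 → 8 5 5 5 6 4 10 10 5 10 6 4 5
nums[mid]=5<10: swap nums[6],nums[8]; lo=7,mid=9 → 8 5 5 5 6 4 5 10 10 10 6 4 5
nums[mid]=10=10: mid=10
nums[mid]=6<10: swap nums[7],nums[10]; lo=8,mid=11 → 8 5 5 5 6 4 5 6 10 10 10 4 5
nums[mid]=4<10: swap nums[8],nums[11]; lo=9,mid=12 → 8 5 5 5 6 4 5 6 4 10 10 10 5
nums[mid]=5<10: swap nums[9],nums[12]; lo=10,mid=13 → 8 5 5 5 6 4 5 6 4 5 10 10 10
end: lo=10, hi=12; nums = 8 5 5 5 6 4 5 6 4 5 10 10 10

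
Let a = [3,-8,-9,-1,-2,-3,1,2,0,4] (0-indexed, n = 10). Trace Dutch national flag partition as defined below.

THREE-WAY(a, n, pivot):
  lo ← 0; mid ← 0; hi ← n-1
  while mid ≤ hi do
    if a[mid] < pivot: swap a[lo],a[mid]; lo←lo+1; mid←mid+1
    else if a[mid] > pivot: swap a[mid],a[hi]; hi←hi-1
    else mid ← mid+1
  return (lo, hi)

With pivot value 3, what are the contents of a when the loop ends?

pivot = 3; lo=0, mid=0, hi=9
a[mid]=3=3: mid=1
a[mid]=-8<3: swap a[0],a[1]; lo=1,mid=2 → [-8,3,-9,-1,-2,-3,1,2,0,4]
a[mid]=-9<3: swap a[1],a[2]; lo=2,mid=3 → [-8,-9,3,-1,-2,-3,1,2,0,4]
a[mid]=-1<3: swap a[2],a[3]; lo=3,mid=4 → [-8,-9,-1,3,-2,-3,1,2,0,4]
a[mid]=-2<3: swap a[3],a[4]; lo=4,mid=5 → [-8,-9,-1,-2,3,-3,1,2,0,4]
a[mid]=-3<3: swap a[4],a[5]; lo=5,mid=6 → [-8,-9,-1,-2,-3,3,1,2,0,4]
a[mid]=1<3: swap a[5],a[6]; lo=6,mid=7 → [-8,-9,-1,-2,-3,1,3,2,0,4]
a[mid]=2<3: swap a[6],a[7]; lo=7,mid=8 → [-8,-9,-1,-2,-3,1,2,3,0,4]
a[mid]=0<3: swap a[7],a[8]; lo=8,mid=9 → [-8,-9,-1,-2,-3,1,2,0,3,4]
a[mid]=4>3: swap a[9],a[9]; hi=8 → [-8,-9,-1,-2,-3,1,2,0,3,4]
end: lo=8, hi=8; a = [-8,-9,-1,-2,-3,1,2,0,3,4]

[-8,-9,-1,-2,-3,1,2,0,3,4]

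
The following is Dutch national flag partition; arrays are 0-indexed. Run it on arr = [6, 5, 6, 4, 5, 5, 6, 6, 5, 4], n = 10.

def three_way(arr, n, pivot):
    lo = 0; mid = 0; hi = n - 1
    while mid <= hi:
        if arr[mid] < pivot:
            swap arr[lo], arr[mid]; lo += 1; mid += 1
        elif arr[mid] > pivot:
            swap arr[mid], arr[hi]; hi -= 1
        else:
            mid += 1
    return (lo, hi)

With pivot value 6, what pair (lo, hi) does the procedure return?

pivot = 6; lo=0, mid=0, hi=9
arr[mid]=6=6: mid=1
arr[mid]=5<6: swap arr[0],arr[1]; lo=1,mid=2 → [5, 6, 6, 4, 5, 5, 6, 6, 5, 4]
arr[mid]=6=6: mid=3
arr[mid]=4<6: swap arr[1],arr[3]; lo=2,mid=4 → [5, 4, 6, 6, 5, 5, 6, 6, 5, 4]
arr[mid]=5<6: swap arr[2],arr[4]; lo=3,mid=5 → [5, 4, 5, 6, 6, 5, 6, 6, 5, 4]
arr[mid]=5<6: swap arr[3],arr[5]; lo=4,mid=6 → [5, 4, 5, 5, 6, 6, 6, 6, 5, 4]
arr[mid]=6=6: mid=7
arr[mid]=6=6: mid=8
arr[mid]=5<6: swap arr[4],arr[8]; lo=5,mid=9 → [5, 4, 5, 5, 5, 6, 6, 6, 6, 4]
arr[mid]=4<6: swap arr[5],arr[9]; lo=6,mid=10 → [5, 4, 5, 5, 5, 4, 6, 6, 6, 6]
end: lo=6, hi=9; arr = [5, 4, 5, 5, 5, 4, 6, 6, 6, 6]

(6, 9)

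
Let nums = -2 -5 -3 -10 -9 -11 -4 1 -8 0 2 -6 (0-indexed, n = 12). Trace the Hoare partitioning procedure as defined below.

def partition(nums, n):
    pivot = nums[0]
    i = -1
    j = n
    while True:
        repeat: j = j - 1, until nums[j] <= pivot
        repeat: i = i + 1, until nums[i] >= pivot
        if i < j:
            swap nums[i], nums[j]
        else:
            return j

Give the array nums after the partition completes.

-6 -5 -3 -10 -9 -11 -4 -8 1 0 2 -2

pivot = nums[0] = -2; i = -1, j = 12
j→11 (nums[11]=-6≤-2), i→0 (nums[0]=-2≥-2); i<j, swap → -6 -5 -3 -10 -9 -11 -4 1 -8 0 2 -2
j→8 (nums[8]=-8≤-2), i→7 (nums[7]=1≥-2); i<j, swap → -6 -5 -3 -10 -9 -11 -4 -8 1 0 2 -2
j→7, i→8; i≥j, return j=7. nums = -6 -5 -3 -10 -9 -11 -4 -8 1 0 2 -2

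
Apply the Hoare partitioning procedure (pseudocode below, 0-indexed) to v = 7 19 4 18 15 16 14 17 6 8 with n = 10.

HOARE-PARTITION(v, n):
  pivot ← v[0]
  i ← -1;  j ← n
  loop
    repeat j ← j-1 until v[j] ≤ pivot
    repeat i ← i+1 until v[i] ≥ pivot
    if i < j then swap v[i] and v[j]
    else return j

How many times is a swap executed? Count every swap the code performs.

2

pivot = v[0] = 7; i = -1, j = 10
j→8 (v[8]=6≤7), i→0 (v[0]=7≥7); i<j, swap → 6 19 4 18 15 16 14 17 7 8
j→2 (v[2]=4≤7), i→1 (v[1]=19≥7); i<j, swap → 6 4 19 18 15 16 14 17 7 8
j→1, i→2; i≥j, return j=1. v = 6 4 19 18 15 16 14 17 7 8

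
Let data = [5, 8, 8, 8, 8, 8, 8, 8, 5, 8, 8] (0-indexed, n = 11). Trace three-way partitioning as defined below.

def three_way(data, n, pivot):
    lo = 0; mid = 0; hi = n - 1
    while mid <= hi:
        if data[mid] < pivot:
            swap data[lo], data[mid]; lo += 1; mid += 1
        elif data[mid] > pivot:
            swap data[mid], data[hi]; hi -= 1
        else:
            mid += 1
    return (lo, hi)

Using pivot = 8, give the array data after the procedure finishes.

pivot = 8; lo=0, mid=0, hi=10
data[mid]=5<8: swap data[0],data[0]; lo=1,mid=1 → [5, 8, 8, 8, 8, 8, 8, 8, 5, 8, 8]
data[mid]=8=8: mid=2
data[mid]=8=8: mid=3
data[mid]=8=8: mid=4
data[mid]=8=8: mid=5
data[mid]=8=8: mid=6
data[mid]=8=8: mid=7
data[mid]=8=8: mid=8
data[mid]=5<8: swap data[1],data[8]; lo=2,mid=9 → [5, 5, 8, 8, 8, 8, 8, 8, 8, 8, 8]
data[mid]=8=8: mid=10
data[mid]=8=8: mid=11
end: lo=2, hi=10; data = [5, 5, 8, 8, 8, 8, 8, 8, 8, 8, 8]

[5, 5, 8, 8, 8, 8, 8, 8, 8, 8, 8]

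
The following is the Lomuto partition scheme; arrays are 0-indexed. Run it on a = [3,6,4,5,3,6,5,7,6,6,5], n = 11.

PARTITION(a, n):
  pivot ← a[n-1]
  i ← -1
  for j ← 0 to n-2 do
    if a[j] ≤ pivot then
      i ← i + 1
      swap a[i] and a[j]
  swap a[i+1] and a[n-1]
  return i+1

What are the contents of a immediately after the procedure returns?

[3,4,5,3,5,5,6,7,6,6,6]

pivot=5, i=-1
j=0: 3≤5, i=0, swap(0,0) ⇒ [3,6,4,5,3,6,5,7,6,6,5]
j=1: 6>5, skip
j=2: 4≤5, i=1, swap(1,2) ⇒ [3,4,6,5,3,6,5,7,6,6,5]
j=3: 5≤5, i=2, swap(2,3) ⇒ [3,4,5,6,3,6,5,7,6,6,5]
j=4: 3≤5, i=3, swap(3,4) ⇒ [3,4,5,3,6,6,5,7,6,6,5]
j=5: 6>5, skip
j=6: 5≤5, i=4, swap(4,6) ⇒ [3,4,5,3,5,6,6,7,6,6,5]
j=7: 7>5, skip
j=8: 6>5, skip
j=9: 6>5, skip
swap(5,10) ⇒ [3,4,5,3,5,5,6,7,6,6,6]; return 5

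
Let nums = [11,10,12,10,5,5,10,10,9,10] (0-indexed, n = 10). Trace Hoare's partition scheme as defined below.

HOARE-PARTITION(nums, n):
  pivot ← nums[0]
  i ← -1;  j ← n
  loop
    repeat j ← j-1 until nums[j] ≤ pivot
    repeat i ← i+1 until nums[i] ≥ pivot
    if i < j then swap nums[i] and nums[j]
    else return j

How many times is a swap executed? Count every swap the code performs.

pivot=11
j stops at 9 (10), i stops at 0 (11); swap ⇒ [10,10,12,10,5,5,10,10,9,11]
j stops at 8 (9), i stops at 2 (12); swap ⇒ [10,10,9,10,5,5,10,10,12,11]
j stops at 7, i stops at 8; i≥j ⇒ return 7. nums=[10,10,9,10,5,5,10,10,12,11]

2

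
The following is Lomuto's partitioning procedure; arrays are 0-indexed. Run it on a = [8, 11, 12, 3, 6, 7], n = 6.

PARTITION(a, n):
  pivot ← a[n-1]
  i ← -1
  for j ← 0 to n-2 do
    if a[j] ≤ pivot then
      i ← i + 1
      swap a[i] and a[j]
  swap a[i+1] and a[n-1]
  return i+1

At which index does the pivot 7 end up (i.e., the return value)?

2

pivot = a[5] = 7; i = -1
j=0: a[0]=8 > 7 → no swap
j=1: a[1]=11 > 7 → no swap
j=2: a[2]=12 > 7 → no swap
j=3: a[3]=3 ≤ 7 → i=0, swap a[0],a[3] → [3, 11, 12, 8, 6, 7]
j=4: a[4]=6 ≤ 7 → i=1, swap a[1],a[4] → [3, 6, 12, 8, 11, 7]
final swap a[2],a[5] → [3, 6, 7, 8, 11, 12]; return 2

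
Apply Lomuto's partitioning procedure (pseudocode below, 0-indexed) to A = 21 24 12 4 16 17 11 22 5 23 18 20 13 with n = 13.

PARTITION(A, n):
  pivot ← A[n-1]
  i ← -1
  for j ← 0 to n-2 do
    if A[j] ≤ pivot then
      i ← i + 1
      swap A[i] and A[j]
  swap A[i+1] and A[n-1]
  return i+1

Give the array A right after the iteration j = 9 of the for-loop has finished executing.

12 4 11 5 16 17 21 22 24 23 18 20 13

pivot = A[12] = 13; i = -1
j=0: A[0]=21 > 13 → no swap
j=1: A[1]=24 > 13 → no swap
j=2: A[2]=12 ≤ 13 → i=0, swap A[0],A[2] → 12 24 21 4 16 17 11 22 5 23 18 20 13
j=3: A[3]=4 ≤ 13 → i=1, swap A[1],A[3] → 12 4 21 24 16 17 11 22 5 23 18 20 13
j=4: A[4]=16 > 13 → no swap
j=5: A[5]=17 > 13 → no swap
j=6: A[6]=11 ≤ 13 → i=2, swap A[2],A[6] → 12 4 11 24 16 17 21 22 5 23 18 20 13
j=7: A[7]=22 > 13 → no swap
j=8: A[8]=5 ≤ 13 → i=3, swap A[3],A[8] → 12 4 11 5 16 17 21 22 24 23 18 20 13
j=9: A[9]=23 > 13 → no swap
(after j=9) A = 12 4 11 5 16 17 21 22 24 23 18 20 13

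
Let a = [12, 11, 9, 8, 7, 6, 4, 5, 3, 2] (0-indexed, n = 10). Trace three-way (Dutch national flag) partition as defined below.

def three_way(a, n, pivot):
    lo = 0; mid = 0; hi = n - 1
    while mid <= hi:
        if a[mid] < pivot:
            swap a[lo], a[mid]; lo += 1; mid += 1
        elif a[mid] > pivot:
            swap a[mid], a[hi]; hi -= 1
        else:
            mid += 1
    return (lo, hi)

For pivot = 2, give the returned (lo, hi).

lo=0 mid=0 hi=9
12>2: swap(0,9), hi=8 ⇒ [2, 11, 9, 8, 7, 6, 4, 5, 3, 12]
2=2: mid=1
11>2: swap(1,8), hi=7 ⇒ [2, 3, 9, 8, 7, 6, 4, 5, 11, 12]
3>2: swap(1,7), hi=6 ⇒ [2, 5, 9, 8, 7, 6, 4, 3, 11, 12]
5>2: swap(1,6), hi=5 ⇒ [2, 4, 9, 8, 7, 6, 5, 3, 11, 12]
4>2: swap(1,5), hi=4 ⇒ [2, 6, 9, 8, 7, 4, 5, 3, 11, 12]
6>2: swap(1,4), hi=3 ⇒ [2, 7, 9, 8, 6, 4, 5, 3, 11, 12]
7>2: swap(1,3), hi=2 ⇒ [2, 8, 9, 7, 6, 4, 5, 3, 11, 12]
8>2: swap(1,2), hi=1 ⇒ [2, 9, 8, 7, 6, 4, 5, 3, 11, 12]
9>2: swap(1,1), hi=0 ⇒ [2, 9, 8, 7, 6, 4, 5, 3, 11, 12]
done. lo=0 hi=0; a=[2, 9, 8, 7, 6, 4, 5, 3, 11, 12]

(0, 0)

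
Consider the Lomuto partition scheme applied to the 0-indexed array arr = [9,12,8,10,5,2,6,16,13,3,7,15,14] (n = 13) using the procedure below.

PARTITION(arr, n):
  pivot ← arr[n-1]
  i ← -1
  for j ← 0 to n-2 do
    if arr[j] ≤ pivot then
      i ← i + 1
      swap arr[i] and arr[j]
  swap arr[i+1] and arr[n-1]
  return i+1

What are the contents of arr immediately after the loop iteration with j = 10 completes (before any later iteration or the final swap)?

pivot = arr[12] = 14; i = -1
j=0: arr[0]=9 ≤ 14 → i=0, swap arr[0],arr[0] (no change) → [9,12,8,10,5,2,6,16,13,3,7,15,14]
j=1: arr[1]=12 ≤ 14 → i=1, swap arr[1],arr[1] (no change) → [9,12,8,10,5,2,6,16,13,3,7,15,14]
j=2: arr[2]=8 ≤ 14 → i=2, swap arr[2],arr[2] (no change) → [9,12,8,10,5,2,6,16,13,3,7,15,14]
j=3: arr[3]=10 ≤ 14 → i=3, swap arr[3],arr[3] (no change) → [9,12,8,10,5,2,6,16,13,3,7,15,14]
j=4: arr[4]=5 ≤ 14 → i=4, swap arr[4],arr[4] (no change) → [9,12,8,10,5,2,6,16,13,3,7,15,14]
j=5: arr[5]=2 ≤ 14 → i=5, swap arr[5],arr[5] (no change) → [9,12,8,10,5,2,6,16,13,3,7,15,14]
j=6: arr[6]=6 ≤ 14 → i=6, swap arr[6],arr[6] (no change) → [9,12,8,10,5,2,6,16,13,3,7,15,14]
j=7: arr[7]=16 > 14 → no swap
j=8: arr[8]=13 ≤ 14 → i=7, swap arr[7],arr[8] → [9,12,8,10,5,2,6,13,16,3,7,15,14]
j=9: arr[9]=3 ≤ 14 → i=8, swap arr[8],arr[9] → [9,12,8,10,5,2,6,13,3,16,7,15,14]
j=10: arr[10]=7 ≤ 14 → i=9, swap arr[9],arr[10] → [9,12,8,10,5,2,6,13,3,7,16,15,14]
(after j=10) arr = [9,12,8,10,5,2,6,13,3,7,16,15,14]

[9,12,8,10,5,2,6,13,3,7,16,15,14]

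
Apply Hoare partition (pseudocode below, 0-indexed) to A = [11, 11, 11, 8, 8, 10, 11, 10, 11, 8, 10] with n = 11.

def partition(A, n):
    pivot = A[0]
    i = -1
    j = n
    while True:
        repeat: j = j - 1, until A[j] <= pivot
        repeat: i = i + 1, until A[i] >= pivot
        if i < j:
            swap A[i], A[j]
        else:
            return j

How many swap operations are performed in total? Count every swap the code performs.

4

pivot=11
j stops at 10 (10), i stops at 0 (11); swap ⇒ [10, 11, 11, 8, 8, 10, 11, 10, 11, 8, 11]
j stops at 9 (8), i stops at 1 (11); swap ⇒ [10, 8, 11, 8, 8, 10, 11, 10, 11, 11, 11]
j stops at 8 (11), i stops at 2 (11); swap ⇒ [10, 8, 11, 8, 8, 10, 11, 10, 11, 11, 11]
j stops at 7 (10), i stops at 6 (11); swap ⇒ [10, 8, 11, 8, 8, 10, 10, 11, 11, 11, 11]
j stops at 6, i stops at 7; i≥j ⇒ return 6. A=[10, 8, 11, 8, 8, 10, 10, 11, 11, 11, 11]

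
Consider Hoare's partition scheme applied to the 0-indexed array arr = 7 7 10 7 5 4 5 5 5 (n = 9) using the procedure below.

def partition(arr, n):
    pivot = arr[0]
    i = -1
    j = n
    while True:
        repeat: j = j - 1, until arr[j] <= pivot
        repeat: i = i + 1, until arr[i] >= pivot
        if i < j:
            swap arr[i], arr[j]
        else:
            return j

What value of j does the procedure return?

4

pivot = arr[0] = 7; i = -1, j = 9
j→8 (arr[8]=5≤7), i→0 (arr[0]=7≥7); i<j, swap → 5 7 10 7 5 4 5 5 7
j→7 (arr[7]=5≤7), i→1 (arr[1]=7≥7); i<j, swap → 5 5 10 7 5 4 5 7 7
j→6 (arr[6]=5≤7), i→2 (arr[2]=10≥7); i<j, swap → 5 5 5 7 5 4 10 7 7
j→5 (arr[5]=4≤7), i→3 (arr[3]=7≥7); i<j, swap → 5 5 5 4 5 7 10 7 7
j→4, i→5; i≥j, return j=4. arr = 5 5 5 4 5 7 10 7 7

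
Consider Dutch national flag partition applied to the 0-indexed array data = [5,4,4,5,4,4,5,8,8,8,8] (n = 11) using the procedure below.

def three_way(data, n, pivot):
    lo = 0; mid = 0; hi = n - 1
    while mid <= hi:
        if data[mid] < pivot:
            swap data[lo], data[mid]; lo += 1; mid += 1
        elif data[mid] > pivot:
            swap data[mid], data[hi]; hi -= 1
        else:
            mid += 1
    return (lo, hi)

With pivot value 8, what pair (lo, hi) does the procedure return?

lo=0 mid=0 hi=10
5<8: swap(0,0), lo=1 mid=1 ⇒ [5,4,4,5,4,4,5,8,8,8,8]
4<8: swap(1,1), lo=2 mid=2 ⇒ [5,4,4,5,4,4,5,8,8,8,8]
4<8: swap(2,2), lo=3 mid=3 ⇒ [5,4,4,5,4,4,5,8,8,8,8]
5<8: swap(3,3), lo=4 mid=4 ⇒ [5,4,4,5,4,4,5,8,8,8,8]
4<8: swap(4,4), lo=5 mid=5 ⇒ [5,4,4,5,4,4,5,8,8,8,8]
4<8: swap(5,5), lo=6 mid=6 ⇒ [5,4,4,5,4,4,5,8,8,8,8]
5<8: swap(6,6), lo=7 mid=7 ⇒ [5,4,4,5,4,4,5,8,8,8,8]
8=8: mid=8
8=8: mid=9
8=8: mid=10
8=8: mid=11
done. lo=7 hi=10; data=[5,4,4,5,4,4,5,8,8,8,8]

(7, 10)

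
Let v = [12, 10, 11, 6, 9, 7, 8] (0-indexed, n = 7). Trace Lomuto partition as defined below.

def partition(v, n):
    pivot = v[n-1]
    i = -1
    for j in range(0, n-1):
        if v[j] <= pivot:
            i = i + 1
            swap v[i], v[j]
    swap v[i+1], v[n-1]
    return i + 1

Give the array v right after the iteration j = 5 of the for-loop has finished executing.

pivot = v[6] = 8; i = -1
j=0: v[0]=12 > 8 → no swap
j=1: v[1]=10 > 8 → no swap
j=2: v[2]=11 > 8 → no swap
j=3: v[3]=6 ≤ 8 → i=0, swap v[0],v[3] → [6, 10, 11, 12, 9, 7, 8]
j=4: v[4]=9 > 8 → no swap
j=5: v[5]=7 ≤ 8 → i=1, swap v[1],v[5] → [6, 7, 11, 12, 9, 10, 8]
(after j=5) v = [6, 7, 11, 12, 9, 10, 8]

[6, 7, 11, 12, 9, 10, 8]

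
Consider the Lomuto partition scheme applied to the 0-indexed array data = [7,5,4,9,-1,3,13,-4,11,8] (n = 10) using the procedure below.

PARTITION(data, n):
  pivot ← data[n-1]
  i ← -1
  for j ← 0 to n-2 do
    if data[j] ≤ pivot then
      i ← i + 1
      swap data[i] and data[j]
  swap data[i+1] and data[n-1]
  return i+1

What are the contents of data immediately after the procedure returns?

[7,5,4,-1,3,-4,8,9,11,13]

pivot=8, i=-1
j=0: 7≤8, i=0, swap(0,0) ⇒ [7,5,4,9,-1,3,13,-4,11,8]
j=1: 5≤8, i=1, swap(1,1) ⇒ [7,5,4,9,-1,3,13,-4,11,8]
j=2: 4≤8, i=2, swap(2,2) ⇒ [7,5,4,9,-1,3,13,-4,11,8]
j=3: 9>8, skip
j=4: -1≤8, i=3, swap(3,4) ⇒ [7,5,4,-1,9,3,13,-4,11,8]
j=5: 3≤8, i=4, swap(4,5) ⇒ [7,5,4,-1,3,9,13,-4,11,8]
j=6: 13>8, skip
j=7: -4≤8, i=5, swap(5,7) ⇒ [7,5,4,-1,3,-4,13,9,11,8]
j=8: 11>8, skip
swap(6,9) ⇒ [7,5,4,-1,3,-4,8,9,11,13]; return 6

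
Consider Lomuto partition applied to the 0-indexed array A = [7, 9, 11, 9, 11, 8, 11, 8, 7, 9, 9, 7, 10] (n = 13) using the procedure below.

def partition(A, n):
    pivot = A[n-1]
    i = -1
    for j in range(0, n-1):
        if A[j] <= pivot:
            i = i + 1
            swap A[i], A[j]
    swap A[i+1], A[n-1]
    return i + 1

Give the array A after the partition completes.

pivot=10, i=-1
j=0: 7≤10, i=0, swap(0,0) ⇒ [7, 9, 11, 9, 11, 8, 11, 8, 7, 9, 9, 7, 10]
j=1: 9≤10, i=1, swap(1,1) ⇒ [7, 9, 11, 9, 11, 8, 11, 8, 7, 9, 9, 7, 10]
j=2: 11>10, skip
j=3: 9≤10, i=2, swap(2,3) ⇒ [7, 9, 9, 11, 11, 8, 11, 8, 7, 9, 9, 7, 10]
j=4: 11>10, skip
j=5: 8≤10, i=3, swap(3,5) ⇒ [7, 9, 9, 8, 11, 11, 11, 8, 7, 9, 9, 7, 10]
j=6: 11>10, skip
j=7: 8≤10, i=4, swap(4,7) ⇒ [7, 9, 9, 8, 8, 11, 11, 11, 7, 9, 9, 7, 10]
j=8: 7≤10, i=5, swap(5,8) ⇒ [7, 9, 9, 8, 8, 7, 11, 11, 11, 9, 9, 7, 10]
j=9: 9≤10, i=6, swap(6,9) ⇒ [7, 9, 9, 8, 8, 7, 9, 11, 11, 11, 9, 7, 10]
j=10: 9≤10, i=7, swap(7,10) ⇒ [7, 9, 9, 8, 8, 7, 9, 9, 11, 11, 11, 7, 10]
j=11: 7≤10, i=8, swap(8,11) ⇒ [7, 9, 9, 8, 8, 7, 9, 9, 7, 11, 11, 11, 10]
swap(9,12) ⇒ [7, 9, 9, 8, 8, 7, 9, 9, 7, 10, 11, 11, 11]; return 9

[7, 9, 9, 8, 8, 7, 9, 9, 7, 10, 11, 11, 11]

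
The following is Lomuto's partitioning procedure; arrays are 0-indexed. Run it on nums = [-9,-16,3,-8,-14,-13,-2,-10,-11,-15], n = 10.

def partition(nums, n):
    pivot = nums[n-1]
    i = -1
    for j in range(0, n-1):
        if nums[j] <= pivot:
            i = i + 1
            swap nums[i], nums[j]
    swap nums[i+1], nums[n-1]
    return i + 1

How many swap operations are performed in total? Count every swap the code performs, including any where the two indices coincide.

pivot = nums[9] = -15; i = -1
j=0: nums[0]=-9 > -15 → no swap
j=1: nums[1]=-16 ≤ -15 → i=0, swap nums[0],nums[1] → [-16,-9,3,-8,-14,-13,-2,-10,-11,-15]
j=2: nums[2]=3 > -15 → no swap
j=3: nums[3]=-8 > -15 → no swap
j=4: nums[4]=-14 > -15 → no swap
j=5: nums[5]=-13 > -15 → no swap
j=6: nums[6]=-2 > -15 → no swap
j=7: nums[7]=-10 > -15 → no swap
j=8: nums[8]=-11 > -15 → no swap
final swap nums[1],nums[9] → [-16,-15,3,-8,-14,-13,-2,-10,-11,-9]; return 1

2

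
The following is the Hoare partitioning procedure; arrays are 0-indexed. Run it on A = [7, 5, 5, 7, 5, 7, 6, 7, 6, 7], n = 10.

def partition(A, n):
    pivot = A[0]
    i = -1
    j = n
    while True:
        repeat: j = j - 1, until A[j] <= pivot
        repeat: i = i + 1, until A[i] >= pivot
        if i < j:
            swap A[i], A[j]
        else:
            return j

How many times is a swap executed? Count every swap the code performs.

3

pivot = A[0] = 7; i = -1, j = 10
j→9 (A[9]=7≤7), i→0 (A[0]=7≥7); i<j, swap → [7, 5, 5, 7, 5, 7, 6, 7, 6, 7]
j→8 (A[8]=6≤7), i→3 (A[3]=7≥7); i<j, swap → [7, 5, 5, 6, 5, 7, 6, 7, 7, 7]
j→7 (A[7]=7≤7), i→5 (A[5]=7≥7); i<j, swap → [7, 5, 5, 6, 5, 7, 6, 7, 7, 7]
j→6, i→7; i≥j, return j=6. A = [7, 5, 5, 6, 5, 7, 6, 7, 7, 7]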